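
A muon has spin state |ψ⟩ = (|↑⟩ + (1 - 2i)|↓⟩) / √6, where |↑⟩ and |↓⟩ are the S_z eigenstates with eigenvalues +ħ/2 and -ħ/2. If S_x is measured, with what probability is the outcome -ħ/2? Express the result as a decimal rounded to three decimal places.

|-x⟩ = (|↑⟩ - |↓⟩)/√2, so ⟨-x|ψ⟩ = (2i) / (√2·√6).
P = |2i|² / 12 = 4/12.

0.333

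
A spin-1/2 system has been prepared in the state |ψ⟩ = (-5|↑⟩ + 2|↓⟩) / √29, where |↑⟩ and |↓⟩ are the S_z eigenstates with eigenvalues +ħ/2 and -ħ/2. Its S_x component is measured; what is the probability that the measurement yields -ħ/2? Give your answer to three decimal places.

|-x⟩ = (|↑⟩ - |↓⟩)/√2, so ⟨-x|ψ⟩ = (-7) / (√2·√29).
P = |-7|² / 58 = 49/58.

0.845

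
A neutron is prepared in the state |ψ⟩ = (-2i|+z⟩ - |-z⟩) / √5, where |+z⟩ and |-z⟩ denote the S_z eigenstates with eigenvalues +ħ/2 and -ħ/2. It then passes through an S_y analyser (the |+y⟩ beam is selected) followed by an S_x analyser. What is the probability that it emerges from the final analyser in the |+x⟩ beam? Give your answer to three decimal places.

First analyser (S_y): P(|+y⟩) = |⟨+y|ψ⟩|² = 1/10.
After stage 1 the state is |+y⟩; P(|+x⟩) = |⟨+x|+y⟩|² = 1/2.
Joint probability = 1/10 × 1/2 = 0.050.

0.050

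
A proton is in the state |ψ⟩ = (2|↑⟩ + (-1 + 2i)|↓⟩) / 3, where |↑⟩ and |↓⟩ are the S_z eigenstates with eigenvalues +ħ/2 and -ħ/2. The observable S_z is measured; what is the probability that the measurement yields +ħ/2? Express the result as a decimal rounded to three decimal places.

The +ħ/2 outcome corresponds to |↑⟩. Its amplitude in |ψ⟩ is 2/3.
P = |2|² / 9 = 4/9.

0.444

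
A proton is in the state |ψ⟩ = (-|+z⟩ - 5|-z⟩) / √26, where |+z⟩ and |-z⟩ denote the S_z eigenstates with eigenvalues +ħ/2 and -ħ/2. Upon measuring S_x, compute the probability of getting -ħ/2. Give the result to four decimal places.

|-x⟩ = (|+z⟩ - |-z⟩)/√2, so ⟨-x|ψ⟩ = (4) / (√2·√26).
P = |4|² / 52 = 16/52.

0.3077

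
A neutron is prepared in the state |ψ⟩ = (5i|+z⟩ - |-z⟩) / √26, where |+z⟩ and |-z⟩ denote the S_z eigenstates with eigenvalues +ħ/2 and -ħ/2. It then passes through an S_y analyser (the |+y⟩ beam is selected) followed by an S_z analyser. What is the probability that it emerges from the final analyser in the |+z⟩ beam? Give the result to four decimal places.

0.3462

First analyser (S_y): P(|+y⟩) = |⟨+y|ψ⟩|² = 36/52.
After stage 1 the state is |+y⟩; P(|+z⟩) = |⟨+z|+y⟩|² = 1/2.
Joint probability = 36/52 × 1/2 = 0.3462.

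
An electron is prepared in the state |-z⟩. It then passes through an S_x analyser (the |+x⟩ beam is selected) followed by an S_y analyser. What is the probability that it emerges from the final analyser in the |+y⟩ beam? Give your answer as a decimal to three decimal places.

0.250

First analyser (S_x): from |-z⟩, P(|+x⟩) = 1/2.
After stage 1 the state is |+x⟩; P(|+y⟩) = |⟨+y|+x⟩|² = 1/2.
Joint probability = 1/2 × 1/2 = 0.250.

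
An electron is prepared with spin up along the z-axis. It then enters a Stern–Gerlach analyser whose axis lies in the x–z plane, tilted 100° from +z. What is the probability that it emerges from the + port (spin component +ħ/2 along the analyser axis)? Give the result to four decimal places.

0.4132

For spin-½, the probability of finding spin-up along an axis at angle θ to the initial spin direction is cos²(θ/2); spin-down is sin²(θ/2).
θ = 100°, so P = cos²(50°) ≈ 0.4132.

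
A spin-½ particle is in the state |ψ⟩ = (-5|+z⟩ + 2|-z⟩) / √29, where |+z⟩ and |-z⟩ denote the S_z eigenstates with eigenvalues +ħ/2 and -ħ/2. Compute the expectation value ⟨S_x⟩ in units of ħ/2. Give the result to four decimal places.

⟨σ_x⟩ = 2 Re(a* b)/(|a|²+|b|²) with a = -5, b = 2.
a* b = -10, so ⟨σ_x⟩ = -20/29.
⟨S_x⟩ = (ħ/2)·⟨σ_x⟩.

-0.6897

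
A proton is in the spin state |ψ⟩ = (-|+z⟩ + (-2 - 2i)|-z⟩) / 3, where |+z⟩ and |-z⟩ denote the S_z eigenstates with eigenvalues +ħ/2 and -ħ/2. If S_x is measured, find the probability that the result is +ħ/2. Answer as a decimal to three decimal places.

0.722

|+x⟩ = (|+z⟩ + |-z⟩)/√2, so ⟨+x|ψ⟩ = (-3 - 2i) / (√2·3).
P = |-3 - 2i|² / 18 = 13/18.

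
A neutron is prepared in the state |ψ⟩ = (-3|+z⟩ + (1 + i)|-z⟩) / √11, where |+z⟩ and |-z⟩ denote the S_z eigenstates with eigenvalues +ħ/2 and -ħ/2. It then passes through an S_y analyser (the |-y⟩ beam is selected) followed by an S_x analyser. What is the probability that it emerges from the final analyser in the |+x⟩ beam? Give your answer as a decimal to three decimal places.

0.386

First analyser (S_y): P(|-y⟩) = |⟨-y|ψ⟩|² = 17/22.
After stage 1 the state is |-y⟩; P(|+x⟩) = |⟨+x|-y⟩|² = 1/2.
Joint probability = 17/22 × 1/2 = 0.386.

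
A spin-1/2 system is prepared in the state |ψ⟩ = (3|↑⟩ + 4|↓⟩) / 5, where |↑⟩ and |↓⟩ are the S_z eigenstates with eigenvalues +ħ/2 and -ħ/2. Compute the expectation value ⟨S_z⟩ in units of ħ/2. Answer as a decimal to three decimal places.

⟨σ_z⟩ = |a|² - |b|² divided by |a|²+|b|², with a, b the |↑⟩, |↓⟩ amplitudes.
= (9 - 16)/25 = -7/25.
⟨S_z⟩ = (ħ/2)·⟨σ_z⟩.

-0.280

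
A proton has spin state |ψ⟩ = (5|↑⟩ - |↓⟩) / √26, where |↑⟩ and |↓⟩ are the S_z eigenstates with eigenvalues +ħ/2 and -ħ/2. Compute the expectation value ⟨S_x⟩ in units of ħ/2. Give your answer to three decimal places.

-0.385

⟨σ_x⟩ = 2 Re(a* b)/(|a|²+|b|²) with a = 5, b = -1.
a* b = -5, so ⟨σ_x⟩ = -10/26.
⟨S_x⟩ = (ħ/2)·⟨σ_x⟩.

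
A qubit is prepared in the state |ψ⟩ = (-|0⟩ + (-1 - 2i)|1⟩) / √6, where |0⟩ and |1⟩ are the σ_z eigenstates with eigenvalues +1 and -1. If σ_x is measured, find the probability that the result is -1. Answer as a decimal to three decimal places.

0.333

|-x⟩ = (|0⟩ - |1⟩)/√2, so ⟨-x|ψ⟩ = (2i) / (√2·√6).
P = |2i|² / 12 = 4/12.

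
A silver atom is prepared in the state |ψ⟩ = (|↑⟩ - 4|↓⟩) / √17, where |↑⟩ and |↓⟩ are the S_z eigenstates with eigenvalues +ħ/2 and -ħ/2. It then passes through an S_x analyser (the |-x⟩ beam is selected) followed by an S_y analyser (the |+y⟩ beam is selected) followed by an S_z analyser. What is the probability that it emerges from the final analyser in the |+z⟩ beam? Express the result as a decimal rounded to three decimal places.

0.184

First analyser (S_x): P(|-x⟩) = |⟨-x|ψ⟩|² = 25/34.
After stage 1 the state is |-x⟩; P(|+y⟩) = |⟨+y|-x⟩|² = 1/2.
After stage 2 the state is |+y⟩; P(|+z⟩) = |⟨+z|+y⟩|² = 1/2.
Joint probability = 25/34 × 1/2 × 1/2 = 0.184.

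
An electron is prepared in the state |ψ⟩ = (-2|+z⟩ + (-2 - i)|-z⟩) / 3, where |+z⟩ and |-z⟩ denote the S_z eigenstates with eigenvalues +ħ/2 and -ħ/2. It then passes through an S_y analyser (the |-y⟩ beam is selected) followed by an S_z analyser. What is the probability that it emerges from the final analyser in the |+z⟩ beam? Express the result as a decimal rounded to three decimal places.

0.139

First analyser (S_y): P(|-y⟩) = |⟨-y|ψ⟩|² = 5/18.
After stage 1 the state is |-y⟩; P(|+z⟩) = |⟨+z|-y⟩|² = 1/2.
Joint probability = 5/18 × 1/2 = 0.139.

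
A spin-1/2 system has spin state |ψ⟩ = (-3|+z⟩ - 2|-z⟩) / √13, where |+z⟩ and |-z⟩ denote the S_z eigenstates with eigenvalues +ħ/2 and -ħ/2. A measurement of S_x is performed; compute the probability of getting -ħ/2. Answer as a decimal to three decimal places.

|-x⟩ = (|+z⟩ - |-z⟩)/√2, so ⟨-x|ψ⟩ = (-1) / (√2·√13).
P = |-1|² / 26 = 1/26.

0.038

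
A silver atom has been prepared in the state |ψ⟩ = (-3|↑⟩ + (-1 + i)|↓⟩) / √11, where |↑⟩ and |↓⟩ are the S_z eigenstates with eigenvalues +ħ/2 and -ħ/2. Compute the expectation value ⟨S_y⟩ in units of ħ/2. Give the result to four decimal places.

-0.5455

⟨σ_y⟩ = 2 Im(a* b)/(|a|²+|b|²) with a = -3, b = (-1 + i).
a* b = (3 - 3i), so ⟨σ_y⟩ = -6/11.
⟨S_y⟩ = (ħ/2)·⟨σ_y⟩.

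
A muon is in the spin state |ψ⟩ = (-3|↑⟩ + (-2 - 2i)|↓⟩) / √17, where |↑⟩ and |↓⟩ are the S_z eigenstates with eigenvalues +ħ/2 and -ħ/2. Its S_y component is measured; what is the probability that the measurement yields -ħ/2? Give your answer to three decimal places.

|-y⟩ = (|↑⟩ - i|↓⟩)/√2, so ⟨-y|ψ⟩ = (-1 - 2i) / (√2·√17).
P = |-1 - 2i|² / 34 = 5/34.

0.147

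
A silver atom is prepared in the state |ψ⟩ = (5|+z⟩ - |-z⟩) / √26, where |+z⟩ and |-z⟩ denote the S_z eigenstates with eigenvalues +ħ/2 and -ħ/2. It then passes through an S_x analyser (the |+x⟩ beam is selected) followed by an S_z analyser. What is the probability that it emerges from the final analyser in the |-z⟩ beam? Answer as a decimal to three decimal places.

First analyser (S_x): P(|+x⟩) = |⟨+x|ψ⟩|² = 16/52.
After stage 1 the state is |+x⟩; P(|-z⟩) = |⟨-z|+x⟩|² = 1/2.
Joint probability = 16/52 × 1/2 = 0.154.

0.154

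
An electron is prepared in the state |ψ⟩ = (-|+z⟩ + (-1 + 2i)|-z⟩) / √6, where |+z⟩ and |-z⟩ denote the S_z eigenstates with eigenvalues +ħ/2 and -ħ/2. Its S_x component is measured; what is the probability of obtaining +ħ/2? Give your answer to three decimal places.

0.667

|+x⟩ = (|+z⟩ + |-z⟩)/√2, so ⟨+x|ψ⟩ = (-2 + 2i) / (√2·√6).
P = |-2 + 2i|² / 12 = 8/12.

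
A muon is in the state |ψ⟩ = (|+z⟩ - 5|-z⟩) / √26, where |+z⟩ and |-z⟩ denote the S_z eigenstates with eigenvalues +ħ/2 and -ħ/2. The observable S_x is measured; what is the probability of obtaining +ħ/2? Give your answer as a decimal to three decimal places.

|+x⟩ = (|+z⟩ + |-z⟩)/√2, so ⟨+x|ψ⟩ = (-4) / (√2·√26).
P = |-4|² / 52 = 16/52.

0.308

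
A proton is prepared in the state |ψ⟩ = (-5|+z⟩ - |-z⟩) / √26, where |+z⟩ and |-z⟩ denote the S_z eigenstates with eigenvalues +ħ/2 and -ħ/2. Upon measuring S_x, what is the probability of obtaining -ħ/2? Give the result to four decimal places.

|-x⟩ = (|+z⟩ - |-z⟩)/√2, so ⟨-x|ψ⟩ = (-4) / (√2·√26).
P = |-4|² / 52 = 16/52.

0.3077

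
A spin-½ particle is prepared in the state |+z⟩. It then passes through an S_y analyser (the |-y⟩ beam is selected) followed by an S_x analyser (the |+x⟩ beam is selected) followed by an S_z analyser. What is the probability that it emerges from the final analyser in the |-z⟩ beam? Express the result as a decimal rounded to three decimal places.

0.125

First analyser (S_y): from |+z⟩, P(|-y⟩) = 1/2.
After stage 1 the state is |-y⟩; P(|+x⟩) = |⟨+x|-y⟩|² = 1/2.
After stage 2 the state is |+x⟩; P(|-z⟩) = |⟨-z|+x⟩|² = 1/2.
Joint probability = 1/2 × 1/2 × 1/2 = 0.125.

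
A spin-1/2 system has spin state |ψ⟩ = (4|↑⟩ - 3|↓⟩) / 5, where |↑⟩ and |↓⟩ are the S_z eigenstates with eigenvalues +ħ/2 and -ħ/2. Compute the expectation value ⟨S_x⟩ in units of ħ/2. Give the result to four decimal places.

-0.9600

⟨σ_x⟩ = 2 Re(a* b)/(|a|²+|b|²) with a = 4, b = -3.
a* b = -12, so ⟨σ_x⟩ = -24/25.
⟨S_x⟩ = (ħ/2)·⟨σ_x⟩.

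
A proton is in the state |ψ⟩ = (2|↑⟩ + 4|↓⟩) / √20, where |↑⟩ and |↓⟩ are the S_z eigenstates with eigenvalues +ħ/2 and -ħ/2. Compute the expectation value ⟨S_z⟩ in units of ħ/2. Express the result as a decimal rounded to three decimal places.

⟨σ_z⟩ = |a|² - |b|² divided by |a|²+|b|², with a, b the |↑⟩, |↓⟩ amplitudes.
= (4 - 16)/20 = -12/20.
⟨S_z⟩ = (ħ/2)·⟨σ_z⟩.

-0.600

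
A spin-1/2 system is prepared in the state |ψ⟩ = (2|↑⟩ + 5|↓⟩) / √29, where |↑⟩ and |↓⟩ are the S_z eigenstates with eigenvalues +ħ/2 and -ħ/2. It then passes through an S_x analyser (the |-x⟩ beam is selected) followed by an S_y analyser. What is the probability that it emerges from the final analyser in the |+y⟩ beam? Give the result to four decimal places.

First analyser (S_x): P(|-x⟩) = |⟨-x|ψ⟩|² = 9/58.
After stage 1 the state is |-x⟩; P(|+y⟩) = |⟨+y|-x⟩|² = 1/2.
Joint probability = 9/58 × 1/2 = 0.0776.

0.0776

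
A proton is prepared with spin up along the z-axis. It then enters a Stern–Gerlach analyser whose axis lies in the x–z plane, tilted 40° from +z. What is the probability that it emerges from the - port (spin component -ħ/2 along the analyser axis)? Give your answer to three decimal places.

0.117

For spin-½, the probability of finding spin-up along an axis at angle θ to the initial spin direction is cos²(θ/2); spin-down is sin²(θ/2).
θ = 40°, so P = sin²(20°) ≈ 0.117.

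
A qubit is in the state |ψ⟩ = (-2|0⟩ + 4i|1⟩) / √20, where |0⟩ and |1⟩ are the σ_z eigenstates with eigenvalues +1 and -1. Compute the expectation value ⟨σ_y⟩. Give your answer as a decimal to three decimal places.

⟨σ_y⟩ = 2 Im(a* b)/(|a|²+|b|²) with a = -2, b = 4i.
a* b = -8i, so ⟨σ_y⟩ = -16/20.

-0.800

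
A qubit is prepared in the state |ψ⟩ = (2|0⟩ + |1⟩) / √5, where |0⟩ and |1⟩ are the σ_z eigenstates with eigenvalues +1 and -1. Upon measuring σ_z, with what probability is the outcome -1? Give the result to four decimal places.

The -1 outcome corresponds to |1⟩. Its amplitude in |ψ⟩ is 1/√5.
P = |1|² / 5 = 1/5.

0.2000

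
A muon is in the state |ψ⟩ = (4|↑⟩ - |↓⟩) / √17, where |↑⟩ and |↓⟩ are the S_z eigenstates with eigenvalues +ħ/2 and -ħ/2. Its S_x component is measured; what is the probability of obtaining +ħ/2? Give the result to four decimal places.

0.2647

|+x⟩ = (|↑⟩ + |↓⟩)/√2, so ⟨+x|ψ⟩ = (3) / (√2·√17).
P = |3|² / 34 = 9/34.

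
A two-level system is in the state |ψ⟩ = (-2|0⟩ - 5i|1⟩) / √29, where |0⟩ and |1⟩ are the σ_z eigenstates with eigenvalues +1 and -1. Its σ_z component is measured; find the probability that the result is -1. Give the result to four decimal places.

The -1 outcome corresponds to |1⟩. Its amplitude in |ψ⟩ is -5i/√29.
P = |-5i|² / 29 = 25/29.

0.8621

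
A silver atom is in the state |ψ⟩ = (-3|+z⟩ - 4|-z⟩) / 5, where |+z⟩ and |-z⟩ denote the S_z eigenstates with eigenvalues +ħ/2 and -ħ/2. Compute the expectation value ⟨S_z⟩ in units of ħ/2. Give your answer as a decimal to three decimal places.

⟨σ_z⟩ = |a|² - |b|² divided by |a|²+|b|², with a, b the |+z⟩, |-z⟩ amplitudes.
= (9 - 16)/25 = -7/25.
⟨S_z⟩ = (ħ/2)·⟨σ_z⟩.

-0.280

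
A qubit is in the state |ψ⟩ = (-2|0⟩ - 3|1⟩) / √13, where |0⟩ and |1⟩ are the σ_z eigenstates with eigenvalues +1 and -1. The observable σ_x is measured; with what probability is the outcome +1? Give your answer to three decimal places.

0.962

|+x⟩ = (|0⟩ + |1⟩)/√2, so ⟨+x|ψ⟩ = (-5) / (√2·√13).
P = |-5|² / 26 = 25/26.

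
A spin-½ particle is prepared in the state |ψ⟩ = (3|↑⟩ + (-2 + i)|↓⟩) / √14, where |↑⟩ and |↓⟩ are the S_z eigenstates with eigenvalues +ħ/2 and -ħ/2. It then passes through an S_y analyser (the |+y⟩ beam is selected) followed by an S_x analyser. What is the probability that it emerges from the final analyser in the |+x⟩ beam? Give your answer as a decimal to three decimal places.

First analyser (S_y): P(|+y⟩) = |⟨+y|ψ⟩|² = 20/28.
After stage 1 the state is |+y⟩; P(|+x⟩) = |⟨+x|+y⟩|² = 1/2.
Joint probability = 20/28 × 1/2 = 0.357.

0.357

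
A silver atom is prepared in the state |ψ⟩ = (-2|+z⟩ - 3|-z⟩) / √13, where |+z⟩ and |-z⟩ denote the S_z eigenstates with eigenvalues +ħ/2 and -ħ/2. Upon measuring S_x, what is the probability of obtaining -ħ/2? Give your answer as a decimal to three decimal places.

0.038

|-x⟩ = (|+z⟩ - |-z⟩)/√2, so ⟨-x|ψ⟩ = (1) / (√2·√13).
P = |1|² / 26 = 1/26.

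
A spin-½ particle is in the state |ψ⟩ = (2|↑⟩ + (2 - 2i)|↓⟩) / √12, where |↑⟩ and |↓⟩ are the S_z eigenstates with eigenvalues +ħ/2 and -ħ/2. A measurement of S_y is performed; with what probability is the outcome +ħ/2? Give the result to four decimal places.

|+y⟩ = (|↑⟩ + i|↓⟩)/√2, so ⟨+y|ψ⟩ = (-2i) / (√2·√12).
P = |-2i|² / 24 = 4/24.

0.1667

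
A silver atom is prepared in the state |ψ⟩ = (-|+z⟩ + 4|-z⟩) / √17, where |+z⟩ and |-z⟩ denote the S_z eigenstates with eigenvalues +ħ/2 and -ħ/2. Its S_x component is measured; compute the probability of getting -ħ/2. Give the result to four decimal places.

0.7353

|-x⟩ = (|+z⟩ - |-z⟩)/√2, so ⟨-x|ψ⟩ = (-5) / (√2·√17).
P = |-5|² / 34 = 25/34.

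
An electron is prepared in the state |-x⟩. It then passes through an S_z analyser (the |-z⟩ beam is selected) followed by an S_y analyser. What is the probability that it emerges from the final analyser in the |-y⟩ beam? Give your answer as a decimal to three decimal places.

First analyser (S_z): from |-x⟩, P(|-z⟩) = 1/2.
After stage 1 the state is |-z⟩; P(|-y⟩) = |⟨-y|-z⟩|² = 1/2.
Joint probability = 1/2 × 1/2 = 0.250.

0.250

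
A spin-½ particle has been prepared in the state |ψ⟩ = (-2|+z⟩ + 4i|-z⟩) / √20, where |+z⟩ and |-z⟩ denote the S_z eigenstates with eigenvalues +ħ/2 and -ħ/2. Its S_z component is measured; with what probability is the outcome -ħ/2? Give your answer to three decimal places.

0.800

The -ħ/2 outcome corresponds to |-z⟩. Its amplitude in |ψ⟩ is 4i/√20.
P = |4i|² / 20 = 16/20.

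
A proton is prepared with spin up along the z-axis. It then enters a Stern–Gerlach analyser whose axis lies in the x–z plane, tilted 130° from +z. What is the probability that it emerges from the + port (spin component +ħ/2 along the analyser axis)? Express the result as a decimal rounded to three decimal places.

For spin-½, the probability of finding spin-up along an axis at angle θ to the initial spin direction is cos²(θ/2); spin-down is sin²(θ/2).
θ = 130°, so P = cos²(65°) ≈ 0.179.

0.179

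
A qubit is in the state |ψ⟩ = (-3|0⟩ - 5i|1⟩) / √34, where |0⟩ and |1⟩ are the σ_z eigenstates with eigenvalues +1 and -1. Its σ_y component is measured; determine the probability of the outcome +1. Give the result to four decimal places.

0.9412

|+y⟩ = (|0⟩ + i|1⟩)/√2, so ⟨+y|ψ⟩ = (-8) / (√2·√34).
P = |-8|² / 68 = 64/68.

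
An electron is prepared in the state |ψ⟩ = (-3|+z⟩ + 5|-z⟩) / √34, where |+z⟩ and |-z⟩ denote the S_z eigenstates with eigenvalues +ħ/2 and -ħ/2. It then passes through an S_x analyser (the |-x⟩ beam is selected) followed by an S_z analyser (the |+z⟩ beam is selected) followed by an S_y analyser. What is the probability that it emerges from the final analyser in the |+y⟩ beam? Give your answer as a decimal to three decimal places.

0.235

First analyser (S_x): P(|-x⟩) = |⟨-x|ψ⟩|² = 64/68.
After stage 1 the state is |-x⟩; P(|+z⟩) = |⟨+z|-x⟩|² = 1/2.
After stage 2 the state is |+z⟩; P(|+y⟩) = |⟨+y|+z⟩|² = 1/2.
Joint probability = 64/68 × 1/2 × 1/2 = 0.235.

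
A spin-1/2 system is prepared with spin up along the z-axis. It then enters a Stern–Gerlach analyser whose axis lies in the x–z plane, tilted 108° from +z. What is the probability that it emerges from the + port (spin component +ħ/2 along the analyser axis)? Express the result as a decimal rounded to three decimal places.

For spin-½, the probability of finding spin-up along an axis at angle θ to the initial spin direction is cos²(θ/2); spin-down is sin²(θ/2).
θ = 108°, so P = cos²(54°) ≈ 0.345.

0.345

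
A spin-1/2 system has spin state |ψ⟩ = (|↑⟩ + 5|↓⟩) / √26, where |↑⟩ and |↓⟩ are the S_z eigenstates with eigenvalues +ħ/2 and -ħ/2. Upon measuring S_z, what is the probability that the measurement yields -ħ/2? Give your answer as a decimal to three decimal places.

The -ħ/2 outcome corresponds to |↓⟩. Its amplitude in |ψ⟩ is 5/√26.
P = |5|² / 26 = 25/26.

0.962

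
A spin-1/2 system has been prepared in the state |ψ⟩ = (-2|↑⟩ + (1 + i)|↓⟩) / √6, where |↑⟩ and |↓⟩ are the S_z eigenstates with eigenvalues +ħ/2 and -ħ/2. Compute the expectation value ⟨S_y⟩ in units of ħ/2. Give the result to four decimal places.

-0.6667

⟨σ_y⟩ = 2 Im(a* b)/(|a|²+|b|²) with a = -2, b = (1 + i).
a* b = (-2 - 2i), so ⟨σ_y⟩ = -4/6.
⟨S_y⟩ = (ħ/2)·⟨σ_y⟩.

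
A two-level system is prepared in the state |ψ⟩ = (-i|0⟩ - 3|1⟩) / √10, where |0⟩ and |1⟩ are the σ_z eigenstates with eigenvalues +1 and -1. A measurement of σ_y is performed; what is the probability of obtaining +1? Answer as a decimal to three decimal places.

0.200

|+y⟩ = (|0⟩ + i|1⟩)/√2, so ⟨+y|ψ⟩ = (2i) / (√2·√10).
P = |2i|² / 20 = 4/20.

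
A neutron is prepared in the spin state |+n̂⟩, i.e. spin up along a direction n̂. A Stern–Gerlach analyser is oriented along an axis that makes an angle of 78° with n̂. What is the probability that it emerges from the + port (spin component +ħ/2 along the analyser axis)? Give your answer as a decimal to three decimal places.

For spin-½, the probability of finding spin-up along an axis at angle θ to the initial spin direction is cos²(θ/2); spin-down is sin²(θ/2).
θ = 78°, so P = cos²(39°) ≈ 0.604.

0.604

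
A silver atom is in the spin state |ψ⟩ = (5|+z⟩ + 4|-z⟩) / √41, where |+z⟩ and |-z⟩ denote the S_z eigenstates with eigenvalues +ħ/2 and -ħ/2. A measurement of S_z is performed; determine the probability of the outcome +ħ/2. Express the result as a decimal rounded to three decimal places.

0.610

The +ħ/2 outcome corresponds to |+z⟩. Its amplitude in |ψ⟩ is 5/√41.
P = |5|² / 41 = 25/41.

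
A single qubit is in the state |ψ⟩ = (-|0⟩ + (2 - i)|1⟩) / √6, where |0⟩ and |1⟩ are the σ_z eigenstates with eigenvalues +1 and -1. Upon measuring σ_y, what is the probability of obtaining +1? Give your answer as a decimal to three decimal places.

|+y⟩ = (|0⟩ + i|1⟩)/√2, so ⟨+y|ψ⟩ = (-2 - 2i) / (√2·√6).
P = |-2 - 2i|² / 12 = 8/12.

0.667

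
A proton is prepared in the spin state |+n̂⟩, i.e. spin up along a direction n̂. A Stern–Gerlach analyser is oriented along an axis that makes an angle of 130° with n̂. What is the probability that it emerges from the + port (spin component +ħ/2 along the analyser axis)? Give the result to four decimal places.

For spin-½, the probability of finding spin-up along an axis at angle θ to the initial spin direction is cos²(θ/2); spin-down is sin²(θ/2).
θ = 130°, so P = cos²(65°) ≈ 0.1786.

0.1786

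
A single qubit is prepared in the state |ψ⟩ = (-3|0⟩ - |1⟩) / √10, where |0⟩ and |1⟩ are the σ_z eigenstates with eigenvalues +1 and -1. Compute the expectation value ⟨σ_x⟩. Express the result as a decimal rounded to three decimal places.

⟨σ_x⟩ = 2 Re(a* b)/(|a|²+|b|²) with a = -3, b = -1.
a* b = 3, so ⟨σ_x⟩ = 6/10.

0.600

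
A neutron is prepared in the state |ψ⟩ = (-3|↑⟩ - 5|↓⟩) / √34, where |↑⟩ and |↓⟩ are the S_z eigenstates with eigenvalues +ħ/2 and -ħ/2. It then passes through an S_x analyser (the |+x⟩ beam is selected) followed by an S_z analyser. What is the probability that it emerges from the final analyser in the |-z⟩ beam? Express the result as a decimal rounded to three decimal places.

0.471

First analyser (S_x): P(|+x⟩) = |⟨+x|ψ⟩|² = 64/68.
After stage 1 the state is |+x⟩; P(|-z⟩) = |⟨-z|+x⟩|² = 1/2.
Joint probability = 64/68 × 1/2 = 0.471.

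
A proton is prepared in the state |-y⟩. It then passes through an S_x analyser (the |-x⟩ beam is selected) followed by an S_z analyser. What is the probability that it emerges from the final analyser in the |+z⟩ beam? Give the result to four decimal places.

0.2500

First analyser (S_x): from |-y⟩, P(|-x⟩) = 1/2.
After stage 1 the state is |-x⟩; P(|+z⟩) = |⟨+z|-x⟩|² = 1/2.
Joint probability = 1/2 × 1/2 = 0.2500.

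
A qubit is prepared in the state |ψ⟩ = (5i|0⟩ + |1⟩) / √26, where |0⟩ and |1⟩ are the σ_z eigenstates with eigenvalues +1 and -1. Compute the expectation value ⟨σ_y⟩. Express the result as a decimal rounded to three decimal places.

-0.385

⟨σ_y⟩ = 2 Im(a* b)/(|a|²+|b|²) with a = 5i, b = 1.
a* b = -5i, so ⟨σ_y⟩ = -10/26.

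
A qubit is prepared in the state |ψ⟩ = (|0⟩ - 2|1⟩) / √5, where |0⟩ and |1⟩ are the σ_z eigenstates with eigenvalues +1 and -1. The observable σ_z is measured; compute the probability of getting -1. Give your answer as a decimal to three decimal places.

0.800

The -1 outcome corresponds to |1⟩. Its amplitude in |ψ⟩ is -2/√5.
P = |-2|² / 5 = 4/5.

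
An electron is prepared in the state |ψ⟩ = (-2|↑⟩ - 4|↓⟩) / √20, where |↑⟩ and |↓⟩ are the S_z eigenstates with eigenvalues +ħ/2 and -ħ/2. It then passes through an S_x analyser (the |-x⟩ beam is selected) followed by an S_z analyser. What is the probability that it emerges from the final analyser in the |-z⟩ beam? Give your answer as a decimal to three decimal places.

First analyser (S_x): P(|-x⟩) = |⟨-x|ψ⟩|² = 4/40.
After stage 1 the state is |-x⟩; P(|-z⟩) = |⟨-z|-x⟩|² = 1/2.
Joint probability = 4/40 × 1/2 = 0.050.

0.050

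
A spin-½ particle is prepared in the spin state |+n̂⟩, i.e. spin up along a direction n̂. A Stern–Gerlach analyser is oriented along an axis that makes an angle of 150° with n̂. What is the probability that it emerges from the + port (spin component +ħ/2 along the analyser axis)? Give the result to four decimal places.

For spin-½, the probability of finding spin-up along an axis at angle θ to the initial spin direction is cos²(θ/2); spin-down is sin²(θ/2).
θ = 150°, so P = cos²(75°) ≈ 0.0670.

0.0670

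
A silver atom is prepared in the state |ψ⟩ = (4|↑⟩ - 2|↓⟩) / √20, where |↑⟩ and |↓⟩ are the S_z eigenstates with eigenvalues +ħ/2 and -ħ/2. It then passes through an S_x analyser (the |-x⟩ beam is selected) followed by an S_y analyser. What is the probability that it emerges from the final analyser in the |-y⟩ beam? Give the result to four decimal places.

0.4500

First analyser (S_x): P(|-x⟩) = |⟨-x|ψ⟩|² = 36/40.
After stage 1 the state is |-x⟩; P(|-y⟩) = |⟨-y|-x⟩|² = 1/2.
Joint probability = 36/40 × 1/2 = 0.4500.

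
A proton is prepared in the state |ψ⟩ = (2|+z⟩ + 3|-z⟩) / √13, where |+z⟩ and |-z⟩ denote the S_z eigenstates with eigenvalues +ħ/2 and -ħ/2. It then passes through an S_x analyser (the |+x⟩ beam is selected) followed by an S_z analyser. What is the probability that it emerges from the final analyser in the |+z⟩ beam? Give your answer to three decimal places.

First analyser (S_x): P(|+x⟩) = |⟨+x|ψ⟩|² = 25/26.
After stage 1 the state is |+x⟩; P(|+z⟩) = |⟨+z|+x⟩|² = 1/2.
Joint probability = 25/26 × 1/2 = 0.481.

0.481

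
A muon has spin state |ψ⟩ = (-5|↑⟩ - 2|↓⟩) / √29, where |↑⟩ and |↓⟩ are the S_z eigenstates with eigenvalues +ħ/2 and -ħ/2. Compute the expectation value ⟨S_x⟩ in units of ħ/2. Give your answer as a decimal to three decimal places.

⟨σ_x⟩ = 2 Re(a* b)/(|a|²+|b|²) with a = -5, b = -2.
a* b = 10, so ⟨σ_x⟩ = 20/29.
⟨S_x⟩ = (ħ/2)·⟨σ_x⟩.

0.690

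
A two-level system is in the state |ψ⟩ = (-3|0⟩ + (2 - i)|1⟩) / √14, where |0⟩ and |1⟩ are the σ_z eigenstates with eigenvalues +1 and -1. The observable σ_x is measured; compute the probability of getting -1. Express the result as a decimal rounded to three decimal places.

0.929

|-x⟩ = (|0⟩ - |1⟩)/√2, so ⟨-x|ψ⟩ = (-5 + i) / (√2·√14).
P = |-5 + i|² / 28 = 26/28.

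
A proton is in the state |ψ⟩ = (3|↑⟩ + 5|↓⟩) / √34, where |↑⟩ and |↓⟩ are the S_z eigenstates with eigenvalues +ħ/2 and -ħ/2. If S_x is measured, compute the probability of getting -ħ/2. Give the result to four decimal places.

|-x⟩ = (|↑⟩ - |↓⟩)/√2, so ⟨-x|ψ⟩ = (-2) / (√2·√34).
P = |-2|² / 68 = 4/68.

0.0588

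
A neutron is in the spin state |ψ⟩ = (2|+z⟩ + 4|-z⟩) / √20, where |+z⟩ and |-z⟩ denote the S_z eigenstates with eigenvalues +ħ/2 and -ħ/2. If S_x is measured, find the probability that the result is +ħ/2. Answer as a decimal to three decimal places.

0.900

|+x⟩ = (|+z⟩ + |-z⟩)/√2, so ⟨+x|ψ⟩ = (6) / (√2·√20).
P = |6|² / 40 = 36/40.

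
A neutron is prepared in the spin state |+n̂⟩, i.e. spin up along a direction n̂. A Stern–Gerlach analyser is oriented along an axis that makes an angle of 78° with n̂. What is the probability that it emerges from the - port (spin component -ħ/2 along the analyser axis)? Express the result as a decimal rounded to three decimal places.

0.396

For spin-½, the probability of finding spin-up along an axis at angle θ to the initial spin direction is cos²(θ/2); spin-down is sin²(θ/2).
θ = 78°, so P = sin²(39°) ≈ 0.396.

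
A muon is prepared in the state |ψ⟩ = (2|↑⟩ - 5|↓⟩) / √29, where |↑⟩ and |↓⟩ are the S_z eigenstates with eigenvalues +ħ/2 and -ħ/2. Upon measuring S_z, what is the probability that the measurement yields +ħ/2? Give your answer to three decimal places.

0.138

The +ħ/2 outcome corresponds to |↑⟩. Its amplitude in |ψ⟩ is 2/√29.
P = |2|² / 29 = 4/29.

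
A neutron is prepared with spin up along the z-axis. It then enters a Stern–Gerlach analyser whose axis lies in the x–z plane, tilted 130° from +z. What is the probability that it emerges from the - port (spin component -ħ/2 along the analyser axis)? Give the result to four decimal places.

For spin-½, the probability of finding spin-up along an axis at angle θ to the initial spin direction is cos²(θ/2); spin-down is sin²(θ/2).
θ = 130°, so P = sin²(65°) ≈ 0.8214.

0.8214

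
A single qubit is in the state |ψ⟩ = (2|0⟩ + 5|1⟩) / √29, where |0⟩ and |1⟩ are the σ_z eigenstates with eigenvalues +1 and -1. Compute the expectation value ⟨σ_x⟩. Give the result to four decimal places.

0.6897

⟨σ_x⟩ = 2 Re(a* b)/(|a|²+|b|²) with a = 2, b = 5.
a* b = 10, so ⟨σ_x⟩ = 20/29.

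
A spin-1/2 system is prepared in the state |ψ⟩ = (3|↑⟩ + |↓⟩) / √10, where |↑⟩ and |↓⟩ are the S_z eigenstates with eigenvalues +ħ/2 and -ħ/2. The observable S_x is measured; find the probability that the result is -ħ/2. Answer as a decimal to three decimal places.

0.200

|-x⟩ = (|↑⟩ - |↓⟩)/√2, so ⟨-x|ψ⟩ = (2) / (√2·√10).
P = |2|² / 20 = 4/20.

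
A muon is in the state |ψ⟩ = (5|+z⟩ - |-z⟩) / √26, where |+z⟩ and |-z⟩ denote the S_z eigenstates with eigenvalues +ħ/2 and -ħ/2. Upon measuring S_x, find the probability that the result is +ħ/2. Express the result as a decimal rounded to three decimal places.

0.308

|+x⟩ = (|+z⟩ + |-z⟩)/√2, so ⟨+x|ψ⟩ = (4) / (√2·√26).
P = |4|² / 52 = 16/52.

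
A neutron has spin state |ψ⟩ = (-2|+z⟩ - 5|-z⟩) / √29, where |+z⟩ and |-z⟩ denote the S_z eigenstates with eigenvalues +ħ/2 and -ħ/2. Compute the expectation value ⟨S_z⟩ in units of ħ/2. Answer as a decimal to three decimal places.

-0.724

⟨σ_z⟩ = |a|² - |b|² divided by |a|²+|b|², with a, b the |+z⟩, |-z⟩ amplitudes.
= (4 - 25)/29 = -21/29.
⟨S_z⟩ = (ħ/2)·⟨σ_z⟩.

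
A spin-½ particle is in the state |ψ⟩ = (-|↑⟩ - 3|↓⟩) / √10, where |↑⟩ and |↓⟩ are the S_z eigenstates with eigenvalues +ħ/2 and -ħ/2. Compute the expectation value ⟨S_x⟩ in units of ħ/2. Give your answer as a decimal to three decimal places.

⟨σ_x⟩ = 2 Re(a* b)/(|a|²+|b|²) with a = -1, b = -3.
a* b = 3, so ⟨σ_x⟩ = 6/10.
⟨S_x⟩ = (ħ/2)·⟨σ_x⟩.

0.600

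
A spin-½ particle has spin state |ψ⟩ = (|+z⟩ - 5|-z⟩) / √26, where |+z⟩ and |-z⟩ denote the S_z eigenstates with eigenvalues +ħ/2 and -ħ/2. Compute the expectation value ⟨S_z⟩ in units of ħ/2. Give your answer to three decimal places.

-0.923

⟨σ_z⟩ = |a|² - |b|² divided by |a|²+|b|², with a, b the |+z⟩, |-z⟩ amplitudes.
= (1 - 25)/26 = -24/26.
⟨S_z⟩ = (ħ/2)·⟨σ_z⟩.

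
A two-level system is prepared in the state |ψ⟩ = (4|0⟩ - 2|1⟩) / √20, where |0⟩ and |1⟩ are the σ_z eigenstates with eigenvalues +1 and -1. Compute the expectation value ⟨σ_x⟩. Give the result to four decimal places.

-0.8000

⟨σ_x⟩ = 2 Re(a* b)/(|a|²+|b|²) with a = 4, b = -2.
a* b = -8, so ⟨σ_x⟩ = -16/20.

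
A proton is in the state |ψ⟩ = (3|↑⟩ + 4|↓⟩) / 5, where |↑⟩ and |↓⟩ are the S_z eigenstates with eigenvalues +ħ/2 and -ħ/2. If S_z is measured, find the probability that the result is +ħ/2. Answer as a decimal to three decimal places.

0.360

The +ħ/2 outcome corresponds to |↑⟩. Its amplitude in |ψ⟩ is 3/5.
P = |3|² / 25 = 9/25.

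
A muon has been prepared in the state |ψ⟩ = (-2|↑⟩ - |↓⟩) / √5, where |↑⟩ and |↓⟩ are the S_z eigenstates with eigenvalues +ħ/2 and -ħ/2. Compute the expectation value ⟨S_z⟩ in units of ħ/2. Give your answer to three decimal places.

⟨σ_z⟩ = |a|² - |b|² divided by |a|²+|b|², with a, b the |↑⟩, |↓⟩ amplitudes.
= (4 - 1)/5 = 3/5.
⟨S_z⟩ = (ħ/2)·⟨σ_z⟩.

0.600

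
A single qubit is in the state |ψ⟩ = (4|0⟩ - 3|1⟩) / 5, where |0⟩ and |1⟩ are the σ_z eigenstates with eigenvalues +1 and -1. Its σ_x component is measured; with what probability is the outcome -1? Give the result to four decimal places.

|-x⟩ = (|0⟩ - |1⟩)/√2, so ⟨-x|ψ⟩ = (7) / (√2·5).
P = |7|² / 50 = 49/50.

0.9800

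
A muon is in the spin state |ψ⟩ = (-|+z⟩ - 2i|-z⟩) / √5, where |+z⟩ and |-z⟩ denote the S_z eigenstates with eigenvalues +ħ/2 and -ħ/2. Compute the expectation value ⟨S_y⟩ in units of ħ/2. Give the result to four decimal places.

⟨σ_y⟩ = 2 Im(a* b)/(|a|²+|b|²) with a = -1, b = -2i.
a* b = 2i, so ⟨σ_y⟩ = 4/5.
⟨S_y⟩ = (ħ/2)·⟨σ_y⟩.

0.8000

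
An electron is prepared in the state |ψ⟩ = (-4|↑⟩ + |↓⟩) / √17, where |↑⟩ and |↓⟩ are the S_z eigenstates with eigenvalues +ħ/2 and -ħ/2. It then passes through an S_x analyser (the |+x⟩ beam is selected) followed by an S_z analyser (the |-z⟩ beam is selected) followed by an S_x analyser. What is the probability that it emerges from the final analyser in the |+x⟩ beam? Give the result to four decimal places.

0.0662

First analyser (S_x): P(|+x⟩) = |⟨+x|ψ⟩|² = 9/34.
After stage 1 the state is |+x⟩; P(|-z⟩) = |⟨-z|+x⟩|² = 1/2.
After stage 2 the state is |-z⟩; P(|+x⟩) = |⟨+x|-z⟩|² = 1/2.
Joint probability = 9/34 × 1/2 × 1/2 = 0.0662.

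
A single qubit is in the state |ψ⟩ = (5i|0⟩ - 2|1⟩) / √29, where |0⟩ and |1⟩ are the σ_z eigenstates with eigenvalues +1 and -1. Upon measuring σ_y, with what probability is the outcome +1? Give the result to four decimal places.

0.8448

|+y⟩ = (|0⟩ + i|1⟩)/√2, so ⟨+y|ψ⟩ = (7i) / (√2·√29).
P = |7i|² / 58 = 49/58.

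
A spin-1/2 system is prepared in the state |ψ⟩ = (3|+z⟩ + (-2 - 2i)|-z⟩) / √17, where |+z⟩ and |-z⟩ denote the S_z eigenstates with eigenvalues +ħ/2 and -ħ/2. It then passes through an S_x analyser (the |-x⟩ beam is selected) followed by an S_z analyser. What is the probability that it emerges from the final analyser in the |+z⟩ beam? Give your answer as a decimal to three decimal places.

First analyser (S_x): P(|-x⟩) = |⟨-x|ψ⟩|² = 29/34.
After stage 1 the state is |-x⟩; P(|+z⟩) = |⟨+z|-x⟩|² = 1/2.
Joint probability = 29/34 × 1/2 = 0.426.

0.426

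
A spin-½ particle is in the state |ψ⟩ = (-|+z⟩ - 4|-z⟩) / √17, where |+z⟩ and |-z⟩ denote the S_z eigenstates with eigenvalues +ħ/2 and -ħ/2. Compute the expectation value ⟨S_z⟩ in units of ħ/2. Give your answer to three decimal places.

⟨σ_z⟩ = |a|² - |b|² divided by |a|²+|b|², with a, b the |+z⟩, |-z⟩ amplitudes.
= (1 - 16)/17 = -15/17.
⟨S_z⟩ = (ħ/2)·⟨σ_z⟩.

-0.882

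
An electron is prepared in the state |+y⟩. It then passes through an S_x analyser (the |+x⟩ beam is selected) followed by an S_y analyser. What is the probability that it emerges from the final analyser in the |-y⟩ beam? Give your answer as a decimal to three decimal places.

0.250

First analyser (S_x): from |+y⟩, P(|+x⟩) = 1/2.
After stage 1 the state is |+x⟩; P(|-y⟩) = |⟨-y|+x⟩|² = 1/2.
Joint probability = 1/2 × 1/2 = 0.250.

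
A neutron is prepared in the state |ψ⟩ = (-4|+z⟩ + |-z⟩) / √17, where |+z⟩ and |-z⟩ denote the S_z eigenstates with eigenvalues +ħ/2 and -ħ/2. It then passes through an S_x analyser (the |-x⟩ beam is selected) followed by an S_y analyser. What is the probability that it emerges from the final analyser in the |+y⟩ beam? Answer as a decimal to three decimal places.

First analyser (S_x): P(|-x⟩) = |⟨-x|ψ⟩|² = 25/34.
After stage 1 the state is |-x⟩; P(|+y⟩) = |⟨+y|-x⟩|² = 1/2.
Joint probability = 25/34 × 1/2 = 0.368.

0.368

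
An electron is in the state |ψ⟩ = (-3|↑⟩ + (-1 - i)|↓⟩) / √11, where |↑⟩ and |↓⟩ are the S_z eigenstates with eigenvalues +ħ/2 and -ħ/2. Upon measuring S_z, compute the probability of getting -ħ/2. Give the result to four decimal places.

The -ħ/2 outcome corresponds to |↓⟩. Its amplitude in |ψ⟩ is (-1 - i)/√11.
P = |-1 - i|² / 11 = 2/11.

0.1818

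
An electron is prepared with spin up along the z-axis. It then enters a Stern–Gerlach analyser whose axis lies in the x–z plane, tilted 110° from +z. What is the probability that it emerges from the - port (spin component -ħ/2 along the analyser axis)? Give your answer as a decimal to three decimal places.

For spin-½, the probability of finding spin-up along an axis at angle θ to the initial spin direction is cos²(θ/2); spin-down is sin²(θ/2).
θ = 110°, so P = sin²(55°) ≈ 0.671.

0.671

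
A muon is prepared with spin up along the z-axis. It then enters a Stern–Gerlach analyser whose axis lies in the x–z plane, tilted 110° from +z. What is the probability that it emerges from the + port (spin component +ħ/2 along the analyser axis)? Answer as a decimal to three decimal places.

0.329

For spin-½, the probability of finding spin-up along an axis at angle θ to the initial spin direction is cos²(θ/2); spin-down is sin²(θ/2).
θ = 110°, so P = cos²(55°) ≈ 0.329.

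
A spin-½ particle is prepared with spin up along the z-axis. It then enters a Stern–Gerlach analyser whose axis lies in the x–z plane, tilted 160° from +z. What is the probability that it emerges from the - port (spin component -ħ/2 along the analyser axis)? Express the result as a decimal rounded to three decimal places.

0.970

For spin-½, the probability of finding spin-up along an axis at angle θ to the initial spin direction is cos²(θ/2); spin-down is sin²(θ/2).
θ = 160°, so P = sin²(80°) ≈ 0.970.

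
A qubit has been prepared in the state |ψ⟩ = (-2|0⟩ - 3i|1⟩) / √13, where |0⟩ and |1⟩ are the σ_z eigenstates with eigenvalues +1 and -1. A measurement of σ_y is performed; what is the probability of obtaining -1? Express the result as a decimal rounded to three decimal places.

|-y⟩ = (|0⟩ - i|1⟩)/√2, so ⟨-y|ψ⟩ = (1) / (√2·√13).
P = |1|² / 26 = 1/26.

0.038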